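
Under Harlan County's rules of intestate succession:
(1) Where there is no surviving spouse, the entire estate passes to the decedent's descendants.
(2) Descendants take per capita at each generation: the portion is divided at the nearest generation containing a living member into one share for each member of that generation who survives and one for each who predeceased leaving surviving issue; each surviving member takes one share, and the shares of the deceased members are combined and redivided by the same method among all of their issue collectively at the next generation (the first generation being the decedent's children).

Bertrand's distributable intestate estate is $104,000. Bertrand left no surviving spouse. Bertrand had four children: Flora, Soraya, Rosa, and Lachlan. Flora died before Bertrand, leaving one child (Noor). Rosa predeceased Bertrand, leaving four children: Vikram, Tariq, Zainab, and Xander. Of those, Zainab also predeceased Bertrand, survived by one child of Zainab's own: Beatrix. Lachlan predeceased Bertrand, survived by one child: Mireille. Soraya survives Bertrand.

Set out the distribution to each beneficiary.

Noor: $13,000; Soraya: $26,000; Vikram: $13,000; Tariq: $13,000; Beatrix: $13,000; Xander: $13,000; Mireille: $13,000

The entire $104,000 passes to the descendants.
That amount ($104,000) is divided at the children's generation into 4 shares of $26,000. Soraya takes $26,000. The 3 shares of the deceased (Flora, Rosa, and Lachlan) are combined into a pool of $78,000.
That pool ($78,000) is divided at the grandchildren's generation into 6 shares of $13,000. Noor, Vikram, Tariq, Xander, and Mireille each take $13,000. The remaining share for the deceased Zainab ($13,000) is carried to the next generation.
That pool ($13,000) passes entirely to Beatrix, the sole taker at the great-grandchildren's generation.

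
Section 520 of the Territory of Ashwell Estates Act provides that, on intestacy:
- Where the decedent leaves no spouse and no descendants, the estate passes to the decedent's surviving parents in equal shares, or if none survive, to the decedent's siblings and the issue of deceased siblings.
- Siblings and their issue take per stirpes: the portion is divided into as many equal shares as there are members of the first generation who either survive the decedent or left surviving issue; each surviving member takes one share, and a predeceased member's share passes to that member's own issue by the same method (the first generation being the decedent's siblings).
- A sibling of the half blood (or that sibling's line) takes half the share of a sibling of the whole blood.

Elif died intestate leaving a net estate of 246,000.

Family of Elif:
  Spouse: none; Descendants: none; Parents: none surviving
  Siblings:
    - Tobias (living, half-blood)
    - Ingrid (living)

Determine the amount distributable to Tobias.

The entire 246,000 passes to the siblings and their issue.
Counting each half-blood sibling's line as half a unit, there are 3/2 units in 246,000, so one unit is 164,000. Whole-blood lines (Ingrid) take 164,000 each; half-blood lines (Tobias) take 82,000 each.

Tobias receives 82,000.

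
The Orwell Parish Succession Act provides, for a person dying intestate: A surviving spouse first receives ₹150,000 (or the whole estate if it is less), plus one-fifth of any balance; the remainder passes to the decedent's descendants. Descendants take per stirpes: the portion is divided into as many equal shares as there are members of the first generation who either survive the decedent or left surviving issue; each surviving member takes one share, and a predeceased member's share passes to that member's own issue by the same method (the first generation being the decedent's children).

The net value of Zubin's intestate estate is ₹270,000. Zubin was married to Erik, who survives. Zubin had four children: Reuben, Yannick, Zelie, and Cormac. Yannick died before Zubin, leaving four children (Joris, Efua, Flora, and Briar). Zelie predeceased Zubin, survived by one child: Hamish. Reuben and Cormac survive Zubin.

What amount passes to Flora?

Flora receives ₹6,000.

Erik first takes ₹150,000, leaving a balance of ₹120,000. Erik then takes one-fifth of the balance (₹24,000), for a total of ₹174,000. The remaining ₹96,000 passes to the descendants.
The descendants' portion (₹96,000) is divided into 4 shares of ₹24,000: Reuben and Cormac each take ₹24,000; Yannick's ₹24,000 share passes to Yannick's issue; Zelie's ₹24,000 share passes to Zelie's issue.
Yannick's share (₹24,000) is divided into 4 shares of ₹6,000: Joris, Efua, Flora, and Briar each take ₹6,000.
Zelie's share (₹24,000) passes entirely to Hamish.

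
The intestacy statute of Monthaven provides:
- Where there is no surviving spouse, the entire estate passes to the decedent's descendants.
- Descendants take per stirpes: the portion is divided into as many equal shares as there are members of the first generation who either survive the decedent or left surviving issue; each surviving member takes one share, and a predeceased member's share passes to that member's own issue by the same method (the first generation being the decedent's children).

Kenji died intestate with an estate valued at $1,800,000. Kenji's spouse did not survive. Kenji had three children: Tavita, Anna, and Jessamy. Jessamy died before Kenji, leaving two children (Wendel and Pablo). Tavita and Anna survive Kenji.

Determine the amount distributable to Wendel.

The entire $1,800,000 passes to the descendants.
That amount ($1,800,000) is divided into 3 shares of $600,000: Tavita and Anna each take $600,000; Jessamy's $600,000 share passes to Jessamy's issue.
Jessamy's share ($600,000) is divided into 2 shares of $300,000: Wendel and Pablo each take $300,000.

Wendel receives $300,000.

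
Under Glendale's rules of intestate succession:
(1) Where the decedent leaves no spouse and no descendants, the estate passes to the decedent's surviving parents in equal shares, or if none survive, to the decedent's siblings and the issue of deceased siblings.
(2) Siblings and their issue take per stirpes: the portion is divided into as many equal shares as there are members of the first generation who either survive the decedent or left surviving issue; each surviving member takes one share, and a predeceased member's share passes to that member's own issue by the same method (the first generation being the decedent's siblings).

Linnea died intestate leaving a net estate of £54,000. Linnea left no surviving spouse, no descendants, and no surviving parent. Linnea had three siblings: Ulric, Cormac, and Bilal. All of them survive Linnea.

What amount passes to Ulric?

Ulric receives £18,000.

The entire £54,000 passes to the siblings and their issue.
That amount (£54,000) is divided into 3 shares of £18,000: Ulric, Cormac, and Bilal each take £18,000.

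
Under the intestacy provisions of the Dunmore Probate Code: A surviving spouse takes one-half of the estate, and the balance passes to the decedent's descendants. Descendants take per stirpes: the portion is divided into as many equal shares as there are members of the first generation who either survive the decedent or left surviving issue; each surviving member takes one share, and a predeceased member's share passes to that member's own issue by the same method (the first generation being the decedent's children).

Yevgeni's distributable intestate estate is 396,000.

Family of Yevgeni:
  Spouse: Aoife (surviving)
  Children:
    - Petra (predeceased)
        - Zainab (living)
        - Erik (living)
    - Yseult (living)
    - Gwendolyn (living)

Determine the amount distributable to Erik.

Erik receives 33,000.

Aoife takes one-half of 396,000 = 198,000. The remaining 198,000 passes to the descendants.
The descendants' portion (198,000) is divided into 3 shares of 66,000: Yseult and Gwendolyn each take 66,000; Petra's 66,000 share passes to Petra's issue.
Petra's share (66,000) is divided into 2 shares of 33,000: Zainab and Erik each take 33,000.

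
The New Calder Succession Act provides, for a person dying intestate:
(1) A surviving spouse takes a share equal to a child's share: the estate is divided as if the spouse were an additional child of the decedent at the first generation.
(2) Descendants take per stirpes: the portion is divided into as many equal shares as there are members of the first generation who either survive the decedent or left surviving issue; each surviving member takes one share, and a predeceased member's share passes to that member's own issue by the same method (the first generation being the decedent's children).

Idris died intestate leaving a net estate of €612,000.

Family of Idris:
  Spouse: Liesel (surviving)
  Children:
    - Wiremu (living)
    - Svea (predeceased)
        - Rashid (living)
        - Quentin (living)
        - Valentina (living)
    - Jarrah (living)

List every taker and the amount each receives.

Liesel: €153,000; Wiremu: €153,000; Rashid: €51,000; Quentin: €51,000; Valentina: €51,000; Jarrah: €153,000

The spouse counts as an additional share at the children's level, so there are 4 primary shares of €153,000. Liesel takes one such share (€153,000).
The children's combined portion (€459,000) is divided into 3 shares of €153,000: Wiremu and Jarrah each take €153,000; Svea's €153,000 share passes to Svea's issue.
Svea's share (€153,000) is divided into 3 shares of €51,000: Rashid, Quentin, and Valentina each take €51,000.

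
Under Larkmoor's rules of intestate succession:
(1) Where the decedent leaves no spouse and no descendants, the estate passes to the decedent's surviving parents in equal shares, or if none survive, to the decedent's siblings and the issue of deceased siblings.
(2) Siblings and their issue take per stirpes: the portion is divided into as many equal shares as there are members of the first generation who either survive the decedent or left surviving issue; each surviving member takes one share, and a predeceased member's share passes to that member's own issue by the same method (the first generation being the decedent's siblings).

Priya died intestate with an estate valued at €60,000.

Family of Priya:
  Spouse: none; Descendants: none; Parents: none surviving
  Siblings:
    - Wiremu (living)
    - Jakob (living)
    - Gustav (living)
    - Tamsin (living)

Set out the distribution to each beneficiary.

Wiremu: €15,000; Jakob: €15,000; Gustav: €15,000; Tamsin: €15,000

The entire €60,000 passes to the siblings and their issue.
That amount (€60,000) is divided into 4 shares of €15,000: Wiremu, Jakob, Gustav, and Tamsin each take €15,000.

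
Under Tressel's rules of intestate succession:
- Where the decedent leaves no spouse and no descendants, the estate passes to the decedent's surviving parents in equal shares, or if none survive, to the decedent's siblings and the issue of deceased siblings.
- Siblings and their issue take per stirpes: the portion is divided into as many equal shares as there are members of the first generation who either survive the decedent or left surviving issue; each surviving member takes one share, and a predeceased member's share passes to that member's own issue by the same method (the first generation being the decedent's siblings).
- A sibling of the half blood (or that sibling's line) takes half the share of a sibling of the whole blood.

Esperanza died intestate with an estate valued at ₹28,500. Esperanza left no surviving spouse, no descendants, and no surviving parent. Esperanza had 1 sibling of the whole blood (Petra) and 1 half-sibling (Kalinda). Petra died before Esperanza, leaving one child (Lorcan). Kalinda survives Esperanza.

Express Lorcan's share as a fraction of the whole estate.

Lorcan receives 2/3 of the estate.

The entire ₹28,500 passes to the siblings and their issue.
Counting each half-blood sibling's line as half a unit, there are 3/2 units in ₹28,500, so one unit is ₹19,000. Whole-blood lines (Petra) take ₹19,000 each; half-blood lines (Kalinda) take ₹9,500 each.
Petra's share (₹19,000) passes entirely to Lorcan.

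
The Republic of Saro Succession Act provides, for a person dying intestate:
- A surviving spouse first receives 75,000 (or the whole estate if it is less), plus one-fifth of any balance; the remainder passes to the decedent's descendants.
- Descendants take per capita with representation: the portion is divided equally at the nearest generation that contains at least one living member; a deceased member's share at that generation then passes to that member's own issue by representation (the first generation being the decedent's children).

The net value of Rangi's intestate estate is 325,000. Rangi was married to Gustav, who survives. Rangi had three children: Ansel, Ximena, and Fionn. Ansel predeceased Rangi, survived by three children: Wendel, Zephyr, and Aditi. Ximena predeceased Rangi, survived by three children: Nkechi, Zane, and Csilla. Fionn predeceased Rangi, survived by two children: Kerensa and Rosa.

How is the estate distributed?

Gustav: 125,000; Wendel: 25,000; Zephyr: 25,000; Aditi: 25,000; Nkechi: 25,000; Zane: 25,000; Csilla: 25,000; Kerensa: 25,000; Rosa: 25,000

Gustav first takes 75,000, leaving a balance of 250,000. Gustav then takes one-fifth of the balance (50,000), for a total of 125,000. The remaining 200,000 passes to the descendants.
No child survives, so the initial division is made at the grandchildren's generation.
The descendants' portion (200,000) is divided into 8 shares of 25,000: Wendel, Zephyr, Aditi, Nkechi, Zane, Csilla, Kerensa, and Rosa each take 25,000.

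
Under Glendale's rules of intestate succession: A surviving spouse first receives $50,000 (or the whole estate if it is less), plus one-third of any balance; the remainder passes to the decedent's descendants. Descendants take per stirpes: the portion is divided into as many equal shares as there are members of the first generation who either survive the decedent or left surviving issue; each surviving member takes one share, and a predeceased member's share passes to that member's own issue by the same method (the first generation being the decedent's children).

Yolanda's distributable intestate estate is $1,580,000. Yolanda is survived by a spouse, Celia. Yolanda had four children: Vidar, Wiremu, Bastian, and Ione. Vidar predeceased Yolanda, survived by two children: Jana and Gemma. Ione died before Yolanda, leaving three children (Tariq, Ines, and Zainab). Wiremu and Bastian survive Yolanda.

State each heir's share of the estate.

Celia: $560,000; Jana: $127,500; Gemma: $127,500; Wiremu: $255,000; Bastian: $255,000; Tariq: $85,000; Ines: $85,000; Zainab: $85,000

Celia first takes $50,000, leaving a balance of $1,530,000. Celia then takes one-third of the balance ($510,000), for a total of $560,000. The remaining $1,020,000 passes to the descendants.
The descendants' portion ($1,020,000) is divided into 4 shares of $255,000: Wiremu and Bastian each take $255,000; Vidar's $255,000 share passes to Vidar's issue; Ione's $255,000 share passes to Ione's issue.
Vidar's share ($255,000) is divided into 2 shares of $127,500: Jana and Gemma each take $127,500.
Ione's share ($255,000) is divided into 3 shares of $85,000: Tariq, Ines, and Zainab each take $85,000.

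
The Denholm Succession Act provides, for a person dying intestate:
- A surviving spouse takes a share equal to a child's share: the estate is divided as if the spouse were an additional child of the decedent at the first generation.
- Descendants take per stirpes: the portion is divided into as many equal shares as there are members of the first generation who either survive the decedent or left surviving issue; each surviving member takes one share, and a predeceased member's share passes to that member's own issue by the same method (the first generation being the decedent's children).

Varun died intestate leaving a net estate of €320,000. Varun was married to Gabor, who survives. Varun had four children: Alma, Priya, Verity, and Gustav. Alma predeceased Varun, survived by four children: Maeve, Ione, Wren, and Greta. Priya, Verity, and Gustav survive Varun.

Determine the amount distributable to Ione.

The spouse counts as an additional share at the children's level, so there are 5 primary shares of €64,000. Gabor takes one such share (€64,000).
The children's combined portion (€256,000) is divided into 4 shares of €64,000: Priya, Verity, and Gustav each take €64,000; Alma's €64,000 share passes to Alma's issue.
Alma's share (€64,000) is divided into 4 shares of €16,000: Maeve, Ione, Wren, and Greta each take €16,000.

Ione receives €16,000.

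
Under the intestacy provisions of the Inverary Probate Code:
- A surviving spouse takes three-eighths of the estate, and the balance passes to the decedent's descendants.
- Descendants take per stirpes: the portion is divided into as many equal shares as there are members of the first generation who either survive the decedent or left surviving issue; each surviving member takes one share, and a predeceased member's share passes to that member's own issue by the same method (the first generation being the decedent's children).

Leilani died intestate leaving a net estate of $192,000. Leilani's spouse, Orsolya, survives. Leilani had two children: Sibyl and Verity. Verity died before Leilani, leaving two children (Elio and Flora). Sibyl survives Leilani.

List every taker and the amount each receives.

Orsolya takes three-eighths of $192,000 = $72,000. The remaining $120,000 passes to the descendants.
The descendants' portion ($120,000) is divided into 2 shares of $60,000: Sibyl takes $60,000; Verity's $60,000 share passes to Verity's issue.
Verity's share ($60,000) is divided into 2 shares of $30,000: Elio and Flora each take $30,000.

Orsolya: $72,000; Sibyl: $60,000; Elio: $30,000; Flora: $30,000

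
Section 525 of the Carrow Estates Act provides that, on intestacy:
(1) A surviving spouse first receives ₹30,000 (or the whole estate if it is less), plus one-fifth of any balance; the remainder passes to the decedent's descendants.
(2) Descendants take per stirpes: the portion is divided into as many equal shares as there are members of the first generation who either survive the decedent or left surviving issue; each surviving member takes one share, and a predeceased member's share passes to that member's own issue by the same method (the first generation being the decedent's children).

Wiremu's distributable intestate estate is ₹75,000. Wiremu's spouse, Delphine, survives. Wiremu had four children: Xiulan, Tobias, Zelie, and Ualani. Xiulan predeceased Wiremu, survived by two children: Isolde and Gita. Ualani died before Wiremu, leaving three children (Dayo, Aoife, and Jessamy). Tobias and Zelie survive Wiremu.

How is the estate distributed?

Delphine first takes ₹30,000, leaving a balance of ₹45,000. Delphine then takes one-fifth of the balance (₹9,000), for a total of ₹39,000. The remaining ₹36,000 passes to the descendants.
The descendants' portion (₹36,000) is divided into 4 shares of ₹9,000: Tobias and Zelie each take ₹9,000; Xiulan's ₹9,000 share passes to Xiulan's issue; Ualani's ₹9,000 share passes to Ualani's issue.
Xiulan's share (₹9,000) is divided into 2 shares of ₹4,500: Isolde and Gita each take ₹4,500.
Ualani's share (₹9,000) is divided into 3 shares of ₹3,000: Dayo, Aoife, and Jessamy each take ₹3,000.

Delphine: ₹39,000; Isolde: ₹4,500; Gita: ₹4,500; Tobias: ₹9,000; Zelie: ₹9,000; Dayo: ₹3,000; Aoife: ₹3,000; Jessamy: ₹3,000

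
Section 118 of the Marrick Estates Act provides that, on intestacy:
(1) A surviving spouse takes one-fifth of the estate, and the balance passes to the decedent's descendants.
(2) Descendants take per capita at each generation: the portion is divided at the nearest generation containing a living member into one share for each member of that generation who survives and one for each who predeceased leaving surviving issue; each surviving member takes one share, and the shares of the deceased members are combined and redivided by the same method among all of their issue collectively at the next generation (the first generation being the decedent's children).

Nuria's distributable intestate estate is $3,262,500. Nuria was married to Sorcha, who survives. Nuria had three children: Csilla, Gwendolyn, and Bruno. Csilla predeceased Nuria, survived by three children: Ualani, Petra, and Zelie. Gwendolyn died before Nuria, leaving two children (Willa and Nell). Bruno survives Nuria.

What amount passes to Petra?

Petra receives $348,000.

Sorcha takes one-fifth of $3,262,500 = $652,500. The remaining $2,610,000 passes to the descendants.
The descendants' portion ($2,610,000) is divided at the children's generation into 3 shares of $870,000. Bruno takes $870,000. The 2 shares of the deceased (Csilla and Gwendolyn) are combined into a pool of $1,740,000.
That pool ($1,740,000) is divided at the grandchildren's generation equally among Ualani, Petra, Zelie, Willa, and Nell: $348,000 each.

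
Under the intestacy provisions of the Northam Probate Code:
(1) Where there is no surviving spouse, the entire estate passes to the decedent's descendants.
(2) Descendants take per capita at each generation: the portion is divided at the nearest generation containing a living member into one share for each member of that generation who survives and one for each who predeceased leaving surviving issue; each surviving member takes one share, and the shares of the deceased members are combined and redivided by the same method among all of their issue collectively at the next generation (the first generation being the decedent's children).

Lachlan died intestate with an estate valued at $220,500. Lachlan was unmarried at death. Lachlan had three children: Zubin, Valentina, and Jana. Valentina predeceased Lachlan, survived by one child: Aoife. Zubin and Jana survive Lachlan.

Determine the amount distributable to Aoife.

Aoife receives $73,500.

The entire $220,500 passes to the descendants.
That amount ($220,500) is divided at the children's generation into 3 shares of $73,500. Zubin and Jana each take $73,500. The remaining share for the deceased Valentina ($73,500) is carried to the next generation.
That pool ($73,500) passes entirely to Aoife, the sole taker at the grandchildren's generation.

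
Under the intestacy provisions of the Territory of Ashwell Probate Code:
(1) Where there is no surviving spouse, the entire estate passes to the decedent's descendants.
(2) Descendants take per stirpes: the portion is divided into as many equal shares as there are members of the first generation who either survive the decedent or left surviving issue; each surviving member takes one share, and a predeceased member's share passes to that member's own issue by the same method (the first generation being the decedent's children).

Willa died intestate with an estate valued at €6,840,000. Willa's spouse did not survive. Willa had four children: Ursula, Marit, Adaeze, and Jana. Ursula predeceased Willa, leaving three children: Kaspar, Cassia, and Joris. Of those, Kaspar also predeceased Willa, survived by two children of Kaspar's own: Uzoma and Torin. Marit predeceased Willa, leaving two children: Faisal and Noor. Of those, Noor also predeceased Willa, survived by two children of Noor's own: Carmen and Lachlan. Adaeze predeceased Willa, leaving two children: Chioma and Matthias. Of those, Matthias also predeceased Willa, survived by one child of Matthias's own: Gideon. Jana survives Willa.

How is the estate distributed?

The entire €6,840,000 passes to the descendants.
That amount (€6,840,000) is divided into 4 shares of €1,710,000: Jana takes €1,710,000; Ursula's €1,710,000 share passes to Ursula's issue; Marit's €1,710,000 share passes to Marit's issue; Adaeze's €1,710,000 share passes to Adaeze's issue.
Ursula's share (€1,710,000) is divided into 3 shares of €570,000: Cassia and Joris each take €570,000; Kaspar's €570,000 share passes to Kaspar's issue.
Kaspar's share (€570,000) is divided into 2 shares of €285,000: Uzoma and Torin each take €285,000.
Marit's share (€1,710,000) is divided into 2 shares of €855,000: Faisal takes €855,000; Noor's €855,000 share passes to Noor's issue.
Noor's share (€855,000) is divided into 2 shares of €427,500: Carmen and Lachlan each take €427,500.
Adaeze's share (€1,710,000) is divided into 2 shares of €855,000: Chioma takes €855,000; Matthias's €855,000 share passes to Matthias's issue.
Matthias's share (€855,000) passes entirely to Gideon.

Uzoma: €285,000; Torin: €285,000; Cassia: €570,000; Joris: €570,000; Faisal: €855,000; Carmen: €427,500; Lachlan: €427,500; Chioma: €855,000; Gideon: €855,000; Jana: €1,710,000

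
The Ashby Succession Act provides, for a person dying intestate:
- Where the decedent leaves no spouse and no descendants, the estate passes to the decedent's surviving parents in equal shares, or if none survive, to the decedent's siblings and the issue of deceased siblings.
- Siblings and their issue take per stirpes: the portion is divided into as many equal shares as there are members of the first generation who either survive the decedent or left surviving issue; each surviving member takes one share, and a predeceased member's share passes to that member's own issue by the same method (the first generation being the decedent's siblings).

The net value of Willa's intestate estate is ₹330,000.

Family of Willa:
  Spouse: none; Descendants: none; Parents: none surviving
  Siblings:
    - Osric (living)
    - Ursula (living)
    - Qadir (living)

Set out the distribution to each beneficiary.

Osric: ₹110,000; Ursula: ₹110,000; Qadir: ₹110,000

The entire ₹330,000 passes to the siblings and their issue.
That amount (₹330,000) is divided into 3 shares of ₹110,000: Osric, Ursula, and Qadir each take ₹110,000.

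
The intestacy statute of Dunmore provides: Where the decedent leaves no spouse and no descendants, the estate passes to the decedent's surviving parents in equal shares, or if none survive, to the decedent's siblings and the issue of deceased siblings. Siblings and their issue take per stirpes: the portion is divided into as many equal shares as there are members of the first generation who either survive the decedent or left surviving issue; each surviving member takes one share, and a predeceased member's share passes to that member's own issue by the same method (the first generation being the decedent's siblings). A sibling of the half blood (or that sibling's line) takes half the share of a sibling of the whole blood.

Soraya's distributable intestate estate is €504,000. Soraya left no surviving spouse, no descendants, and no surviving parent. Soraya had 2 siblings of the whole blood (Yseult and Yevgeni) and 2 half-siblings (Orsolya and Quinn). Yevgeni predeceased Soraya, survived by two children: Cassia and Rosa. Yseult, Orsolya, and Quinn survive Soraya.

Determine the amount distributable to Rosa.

The entire €504,000 passes to the siblings and their issue.
Counting each half-blood sibling's line as half a unit, there are 3 units in €504,000, so one unit is €168,000. Whole-blood lines (Yseult and Yevgeni) take €168,000 each; half-blood lines (Orsolya and Quinn) take €84,000 each.
Yevgeni's share (€168,000) is divided into 2 shares of €84,000: Cassia and Rosa each take €84,000.

Rosa receives €84,000.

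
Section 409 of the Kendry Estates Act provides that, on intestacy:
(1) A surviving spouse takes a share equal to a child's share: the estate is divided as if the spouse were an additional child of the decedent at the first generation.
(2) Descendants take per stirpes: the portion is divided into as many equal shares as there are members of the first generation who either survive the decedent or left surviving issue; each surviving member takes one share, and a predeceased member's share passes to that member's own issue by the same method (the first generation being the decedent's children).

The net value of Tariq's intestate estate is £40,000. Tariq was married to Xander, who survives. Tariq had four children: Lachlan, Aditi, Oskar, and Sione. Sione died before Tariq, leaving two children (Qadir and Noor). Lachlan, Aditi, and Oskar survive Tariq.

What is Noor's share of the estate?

Noor receives £4,000.

The spouse counts as an additional share at the children's level, so there are 5 primary shares of £8,000. Xander takes one such share (£8,000).
The children's combined portion (£32,000) is divided into 4 shares of £8,000: Lachlan, Aditi, and Oskar each take £8,000; Sione's £8,000 share passes to Sione's issue.
Sione's share (£8,000) is divided into 2 shares of £4,000: Qadir and Noor each take £4,000.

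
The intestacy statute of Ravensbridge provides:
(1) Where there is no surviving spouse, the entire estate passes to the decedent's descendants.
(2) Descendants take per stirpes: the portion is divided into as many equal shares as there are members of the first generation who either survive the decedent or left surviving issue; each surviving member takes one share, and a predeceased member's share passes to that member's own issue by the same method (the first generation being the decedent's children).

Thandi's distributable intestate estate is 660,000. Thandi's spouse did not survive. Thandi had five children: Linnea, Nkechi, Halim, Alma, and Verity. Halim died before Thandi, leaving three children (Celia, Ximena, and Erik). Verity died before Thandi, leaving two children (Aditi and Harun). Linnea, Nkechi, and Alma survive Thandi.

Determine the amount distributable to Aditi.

Aditi receives 66,000.

The entire 660,000 passes to the descendants.
That amount (660,000) is divided into 5 shares of 132,000: Linnea, Nkechi, and Alma each take 132,000; Halim's 132,000 share passes to Halim's issue; Verity's 132,000 share passes to Verity's issue.
Halim's share (132,000) is divided into 3 shares of 44,000: Celia, Ximena, and Erik each take 44,000.
Verity's share (132,000) is divided into 2 shares of 66,000: Aditi and Harun each take 66,000.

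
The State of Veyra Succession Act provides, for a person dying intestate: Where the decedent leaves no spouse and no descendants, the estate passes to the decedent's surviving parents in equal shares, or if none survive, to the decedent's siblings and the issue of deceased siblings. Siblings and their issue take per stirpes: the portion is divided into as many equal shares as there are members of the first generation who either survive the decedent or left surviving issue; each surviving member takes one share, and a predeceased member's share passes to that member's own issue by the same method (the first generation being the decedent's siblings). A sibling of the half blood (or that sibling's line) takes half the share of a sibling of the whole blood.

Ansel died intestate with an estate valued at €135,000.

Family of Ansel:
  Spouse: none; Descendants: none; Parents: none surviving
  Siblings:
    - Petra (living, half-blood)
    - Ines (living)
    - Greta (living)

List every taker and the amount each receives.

Petra: €27,000; Ines: €54,000; Greta: €54,000

The entire €135,000 passes to the siblings and their issue.
Counting each half-blood sibling's line as half a unit, there are 5/2 units in €135,000, so one unit is €54,000. Whole-blood lines (Ines and Greta) take €54,000 each; half-blood lines (Petra) take €27,000 each.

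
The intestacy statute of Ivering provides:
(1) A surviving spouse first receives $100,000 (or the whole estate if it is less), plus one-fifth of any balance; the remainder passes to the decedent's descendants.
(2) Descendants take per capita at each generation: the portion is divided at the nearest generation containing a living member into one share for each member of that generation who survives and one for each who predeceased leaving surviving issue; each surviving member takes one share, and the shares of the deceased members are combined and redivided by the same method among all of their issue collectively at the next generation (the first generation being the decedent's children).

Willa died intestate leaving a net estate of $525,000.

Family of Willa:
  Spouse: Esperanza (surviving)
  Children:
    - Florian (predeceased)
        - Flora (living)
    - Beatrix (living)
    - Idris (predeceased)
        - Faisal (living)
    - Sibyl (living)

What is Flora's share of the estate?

Esperanza first takes $100,000, leaving a balance of $425,000. Esperanza then takes one-fifth of the balance ($85,000), for a total of $185,000. The remaining $340,000 passes to the descendants.
The descendants' portion ($340,000) is divided at the children's generation into 4 shares of $85,000. Beatrix and Sibyl each take $85,000. The 2 shares of the deceased (Florian and Idris) are combined into a pool of $170,000.
That pool ($170,000) is divided at the grandchildren's generation equally among Flora and Faisal: $85,000 each.

Flora receives $85,000.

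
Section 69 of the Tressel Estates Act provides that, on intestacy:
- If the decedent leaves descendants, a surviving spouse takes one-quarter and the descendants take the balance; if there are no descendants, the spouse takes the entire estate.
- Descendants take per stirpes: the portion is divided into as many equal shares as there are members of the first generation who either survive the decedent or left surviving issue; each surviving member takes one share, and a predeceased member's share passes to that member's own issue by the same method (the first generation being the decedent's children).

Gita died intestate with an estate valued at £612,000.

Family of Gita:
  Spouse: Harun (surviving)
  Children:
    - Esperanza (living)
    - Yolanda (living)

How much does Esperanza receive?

Harun takes one-quarter of £612,000 = £153,000. The remaining £459,000 passes to the descendants.
The descendants' portion (£459,000) is divided into 2 shares of £229,500: Esperanza and Yolanda each take £229,500.

Esperanza receives £229,500.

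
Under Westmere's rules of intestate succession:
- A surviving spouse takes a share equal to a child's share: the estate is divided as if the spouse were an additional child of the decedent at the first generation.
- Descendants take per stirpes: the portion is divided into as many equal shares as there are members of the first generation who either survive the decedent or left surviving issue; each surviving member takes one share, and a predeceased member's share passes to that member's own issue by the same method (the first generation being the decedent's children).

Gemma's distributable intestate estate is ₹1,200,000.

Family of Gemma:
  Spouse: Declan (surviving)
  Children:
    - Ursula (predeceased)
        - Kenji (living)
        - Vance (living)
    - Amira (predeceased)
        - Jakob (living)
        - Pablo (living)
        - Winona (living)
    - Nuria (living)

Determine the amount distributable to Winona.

The spouse counts as an additional share at the children's level, so there are 4 primary shares of ₹300,000. Declan takes one such share (₹300,000).
The children's combined portion (₹900,000) is divided into 3 shares of ₹300,000: Nuria takes ₹300,000; Ursula's ₹300,000 share passes to Ursula's issue; Amira's ₹300,000 share passes to Amira's issue.
Ursula's share (₹300,000) is divided into 2 shares of ₹150,000: Kenji and Vance each take ₹150,000.
Amira's share (₹300,000) is divided into 3 shares of ₹100,000: Jakob, Pablo, and Winona each take ₹100,000.

Winona receives ₹100,000.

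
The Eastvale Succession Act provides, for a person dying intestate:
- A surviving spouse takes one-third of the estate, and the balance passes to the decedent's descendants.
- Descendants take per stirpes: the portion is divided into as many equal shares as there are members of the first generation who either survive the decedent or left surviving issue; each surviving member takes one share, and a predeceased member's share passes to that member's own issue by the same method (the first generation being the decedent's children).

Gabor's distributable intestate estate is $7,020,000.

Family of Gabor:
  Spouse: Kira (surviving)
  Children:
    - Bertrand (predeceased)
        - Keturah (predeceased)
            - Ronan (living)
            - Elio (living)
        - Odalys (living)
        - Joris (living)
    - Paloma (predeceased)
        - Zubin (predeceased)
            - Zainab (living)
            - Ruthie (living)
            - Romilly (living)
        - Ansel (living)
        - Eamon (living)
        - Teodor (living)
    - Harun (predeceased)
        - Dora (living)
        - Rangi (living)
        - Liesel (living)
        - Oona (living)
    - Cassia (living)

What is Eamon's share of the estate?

Kira takes one-third of $7,020,000 = $2,340,000. The remaining $4,680,000 passes to the descendants.
The descendants' portion ($4,680,000) is divided into 4 shares of $1,170,000: Cassia takes $1,170,000; Bertrand's $1,170,000 share passes to Bertrand's issue; Paloma's $1,170,000 share passes to Paloma's issue; Harun's $1,170,000 share passes to Harun's issue.
Bertrand's share ($1,170,000) is divided into 3 shares of $390,000: Odalys and Joris each take $390,000; Keturah's $390,000 share passes to Keturah's issue.
Keturah's share ($390,000) is divided into 2 shares of $195,000: Ronan and Elio each take $195,000.
Paloma's share ($1,170,000) is divided into 4 shares of $292,500: Ansel, Eamon, and Teodor each take $292,500; Zubin's $292,500 share passes to Zubin's issue.
Zubin's share ($292,500) is divided into 3 shares of $97,500: Zainab, Ruthie, and Romilly each take $97,500.
Harun's share ($1,170,000) is divided into 4 shares of $292,500: Dora, Rangi, Liesel, and Oona each take $292,500.

Eamon receives $292,500.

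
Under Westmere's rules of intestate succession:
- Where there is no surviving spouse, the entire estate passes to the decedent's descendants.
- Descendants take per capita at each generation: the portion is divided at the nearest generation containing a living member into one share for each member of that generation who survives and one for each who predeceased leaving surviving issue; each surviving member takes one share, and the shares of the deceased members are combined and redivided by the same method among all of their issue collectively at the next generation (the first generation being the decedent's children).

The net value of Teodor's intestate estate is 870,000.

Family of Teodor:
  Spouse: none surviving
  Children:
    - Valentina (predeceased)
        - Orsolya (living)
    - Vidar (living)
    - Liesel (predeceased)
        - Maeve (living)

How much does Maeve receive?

Maeve receives 290,000.

The entire 870,000 passes to the descendants.
That amount (870,000) is divided at the children's generation into 3 shares of 290,000. Vidar takes 290,000. The 2 shares of the deceased (Valentina and Liesel) are combined into a pool of 580,000.
That pool (580,000) is divided at the grandchildren's generation equally among Orsolya and Maeve: 290,000 each.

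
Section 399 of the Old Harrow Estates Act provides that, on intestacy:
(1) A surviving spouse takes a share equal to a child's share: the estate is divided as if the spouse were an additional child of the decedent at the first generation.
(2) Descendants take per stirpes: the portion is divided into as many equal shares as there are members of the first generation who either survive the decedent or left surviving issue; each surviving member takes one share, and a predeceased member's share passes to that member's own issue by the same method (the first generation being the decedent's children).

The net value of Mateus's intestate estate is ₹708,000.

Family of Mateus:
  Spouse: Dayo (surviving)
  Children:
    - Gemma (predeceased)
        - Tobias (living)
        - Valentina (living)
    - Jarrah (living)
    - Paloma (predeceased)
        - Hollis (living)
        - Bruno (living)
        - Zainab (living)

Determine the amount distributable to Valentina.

Valentina receives ₹88,500.

The spouse counts as an additional share at the children's level, so there are 4 primary shares of ₹177,000. Dayo takes one such share (₹177,000).
The children's combined portion (₹531,000) is divided into 3 shares of ₹177,000: Jarrah takes ₹177,000; Gemma's ₹177,000 share passes to Gemma's issue; Paloma's ₹177,000 share passes to Paloma's issue.
Gemma's share (₹177,000) is divided into 2 shares of ₹88,500: Tobias and Valentina each take ₹88,500.
Paloma's share (₹177,000) is divided into 3 shares of ₹59,000: Hollis, Bruno, and Zainab each take ₹59,000.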